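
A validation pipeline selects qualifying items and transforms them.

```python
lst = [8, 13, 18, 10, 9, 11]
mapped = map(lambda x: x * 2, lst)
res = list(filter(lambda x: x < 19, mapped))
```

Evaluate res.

Step 1: Map x * 2:
  8 -> 16
  13 -> 26
  18 -> 36
  10 -> 20
  9 -> 18
  11 -> 22
Step 2: Filter for < 19:
  16: kept
  26: removed
  36: removed
  20: removed
  18: kept
  22: removed
Therefore res = [16, 18].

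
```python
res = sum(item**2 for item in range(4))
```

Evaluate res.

Step 1: Compute item**2 for each item in range(4):
  item=0: 0**2 = 0
  item=1: 1**2 = 1
  item=2: 2**2 = 4
  item=3: 3**2 = 9
Step 2: sum = 0 + 1 + 4 + 9 = 14.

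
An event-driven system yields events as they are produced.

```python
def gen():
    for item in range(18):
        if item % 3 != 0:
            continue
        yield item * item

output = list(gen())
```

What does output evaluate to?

Step 1: Only yield item**2 when item is divisible by 3:
  item=0: 0 % 3 == 0, yield 0**2 = 0
  item=3: 3 % 3 == 0, yield 3**2 = 9
  item=6: 6 % 3 == 0, yield 6**2 = 36
  item=9: 9 % 3 == 0, yield 9**2 = 81
  item=12: 12 % 3 == 0, yield 12**2 = 144
  item=15: 15 % 3 == 0, yield 15**2 = 225
Therefore output = [0, 9, 36, 81, 144, 225].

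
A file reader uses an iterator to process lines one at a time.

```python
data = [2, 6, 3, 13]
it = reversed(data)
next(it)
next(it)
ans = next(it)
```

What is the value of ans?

Step 1: reversed([2, 6, 3, 13]) gives iterator: [13, 3, 6, 2].
Step 2: First next() = 13, second next() = 3.
Step 3: Third next() = 6.
Therefore ans = 6.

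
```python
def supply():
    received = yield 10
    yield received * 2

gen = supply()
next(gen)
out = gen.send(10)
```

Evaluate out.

Step 1: next(gen) advances to first yield, producing 10.
Step 2: send(10) resumes, received = 10.
Step 3: yield received * 2 = 10 * 2 = 20.
Therefore out = 20.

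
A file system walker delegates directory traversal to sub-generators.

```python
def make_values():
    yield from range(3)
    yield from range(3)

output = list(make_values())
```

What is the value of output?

Step 1: Trace yields in order:
  yield 0
  yield 1
  yield 2
  yield 0
  yield 1
  yield 2
Therefore output = [0, 1, 2, 0, 1, 2].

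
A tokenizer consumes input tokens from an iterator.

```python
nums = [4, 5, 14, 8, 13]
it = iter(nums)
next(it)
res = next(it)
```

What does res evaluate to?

Step 1: Create iterator over [4, 5, 14, 8, 13].
Step 2: next() consumes 4.
Step 3: next() returns 5.
Therefore res = 5.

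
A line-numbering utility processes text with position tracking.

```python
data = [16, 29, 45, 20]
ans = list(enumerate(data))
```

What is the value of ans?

Step 1: enumerate pairs each element with its index:
  (0, 16)
  (1, 29)
  (2, 45)
  (3, 20)
Therefore ans = [(0, 16), (1, 29), (2, 45), (3, 20)].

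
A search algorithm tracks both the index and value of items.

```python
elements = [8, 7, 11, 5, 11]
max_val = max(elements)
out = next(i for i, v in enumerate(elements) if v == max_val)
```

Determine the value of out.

Step 1: max([8, 7, 11, 5, 11]) = 11.
Step 2: Find first index where value == 11:
  Index 0: 8 != 11
  Index 1: 7 != 11
  Index 2: 11 == 11, found!
Therefore out = 2.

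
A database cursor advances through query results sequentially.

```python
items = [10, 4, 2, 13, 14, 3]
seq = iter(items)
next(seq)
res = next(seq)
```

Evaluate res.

Step 1: Create iterator over [10, 4, 2, 13, 14, 3].
Step 2: next() consumes 10.
Step 3: next() returns 4.
Therefore res = 4.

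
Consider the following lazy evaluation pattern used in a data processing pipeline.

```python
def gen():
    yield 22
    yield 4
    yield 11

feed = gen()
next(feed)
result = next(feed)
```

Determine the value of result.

Step 1: gen() creates a generator.
Step 2: next(feed) yields 22 (consumed and discarded).
Step 3: next(feed) yields 4, assigned to result.
Therefore result = 4.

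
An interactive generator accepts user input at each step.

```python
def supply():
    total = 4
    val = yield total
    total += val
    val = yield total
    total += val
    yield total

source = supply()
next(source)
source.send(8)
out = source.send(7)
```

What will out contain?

Step 1: next() -> yield total=4.
Step 2: send(8) -> val=8, total = 4+8 = 12, yield 12.
Step 3: send(7) -> val=7, total = 12+7 = 19, yield 19.
Therefore out = 19.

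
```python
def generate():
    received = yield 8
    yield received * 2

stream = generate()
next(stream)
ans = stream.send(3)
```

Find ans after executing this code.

Step 1: next(stream) advances to first yield, producing 8.
Step 2: send(3) resumes, received = 3.
Step 3: yield received * 2 = 3 * 2 = 6.
Therefore ans = 6.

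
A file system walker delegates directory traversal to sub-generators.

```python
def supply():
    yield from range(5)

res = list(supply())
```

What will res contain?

Step 1: yield from delegates to the iterable, yielding each element.
Step 2: Collected values: [0, 1, 2, 3, 4].
Therefore res = [0, 1, 2, 3, 4].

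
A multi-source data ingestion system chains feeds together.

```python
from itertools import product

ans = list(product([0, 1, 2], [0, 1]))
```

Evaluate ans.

Step 1: product([0, 1, 2], [0, 1]) gives all pairs:
  (0, 0)
  (0, 1)
  (1, 0)
  (1, 1)
  (2, 0)
  (2, 1)
Therefore ans = [(0, 0), (0, 1), (1, 0), (1, 1), (2, 0), (2, 1)].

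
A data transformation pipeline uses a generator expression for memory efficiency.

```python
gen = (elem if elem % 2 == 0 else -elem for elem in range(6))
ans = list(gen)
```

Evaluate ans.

Step 1: For each elem in range(6), yield elem if even, else -elem:
  elem=0: even, yield 0
  elem=1: odd, yield -1
  elem=2: even, yield 2
  elem=3: odd, yield -3
  elem=4: even, yield 4
  elem=5: odd, yield -5
Therefore ans = [0, -1, 2, -3, 4, -5].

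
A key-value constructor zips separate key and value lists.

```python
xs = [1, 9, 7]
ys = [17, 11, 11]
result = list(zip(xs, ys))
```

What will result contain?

Step 1: zip pairs elements at same index:
  Index 0: (1, 17)
  Index 1: (9, 11)
  Index 2: (7, 11)
Therefore result = [(1, 17), (9, 11), (7, 11)].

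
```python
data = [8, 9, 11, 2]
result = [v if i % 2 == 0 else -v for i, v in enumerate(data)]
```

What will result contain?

Step 1: For each (i, v), keep v if i is even, negate if odd:
  i=0 (even): keep 8
  i=1 (odd): negate to -9
  i=2 (even): keep 11
  i=3 (odd): negate to -2
Therefore result = [8, -9, 11, -2].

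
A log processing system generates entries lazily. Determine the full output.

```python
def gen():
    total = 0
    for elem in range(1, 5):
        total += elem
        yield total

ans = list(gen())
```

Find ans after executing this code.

Step 1: Generator accumulates running sum:
  elem=1: total = 1, yield 1
  elem=2: total = 3, yield 3
  elem=3: total = 6, yield 6
  elem=4: total = 10, yield 10
Therefore ans = [1, 3, 6, 10].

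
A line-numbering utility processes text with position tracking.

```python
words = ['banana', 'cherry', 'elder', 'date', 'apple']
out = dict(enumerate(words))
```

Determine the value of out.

Step 1: enumerate pairs indices with words:
  0 -> 'banana'
  1 -> 'cherry'
  2 -> 'elder'
  3 -> 'date'
  4 -> 'apple'
Therefore out = {0: 'banana', 1: 'cherry', 2: 'elder', 3: 'date', 4: 'apple'}.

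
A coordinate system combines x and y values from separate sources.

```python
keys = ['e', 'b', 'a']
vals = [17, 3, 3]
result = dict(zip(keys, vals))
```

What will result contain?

Step 1: zip pairs keys with values:
  'e' -> 17
  'b' -> 3
  'a' -> 3
Therefore result = {'e': 17, 'b': 3, 'a': 3}.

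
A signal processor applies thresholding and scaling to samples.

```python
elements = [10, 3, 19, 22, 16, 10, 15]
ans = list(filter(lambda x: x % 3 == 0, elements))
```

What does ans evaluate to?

Step 1: Filter elements divisible by 3:
  10 % 3 = 1: removed
  3 % 3 = 0: kept
  19 % 3 = 1: removed
  22 % 3 = 1: removed
  16 % 3 = 1: removed
  10 % 3 = 1: removed
  15 % 3 = 0: kept
Therefore ans = [3, 15].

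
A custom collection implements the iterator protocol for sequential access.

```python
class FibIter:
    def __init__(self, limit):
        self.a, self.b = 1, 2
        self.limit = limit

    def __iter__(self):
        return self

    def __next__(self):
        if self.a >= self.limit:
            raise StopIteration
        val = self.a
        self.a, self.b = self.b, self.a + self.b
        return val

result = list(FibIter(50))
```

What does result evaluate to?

Step 1: Fibonacci-like sequence (a=1, b=2) until >= 50:
  Yield 1, then a,b = 2,3
  Yield 2, then a,b = 3,5
  Yield 3, then a,b = 5,8
  Yield 5, then a,b = 8,13
  Yield 8, then a,b = 13,21
  Yield 13, then a,b = 21,34
  Yield 21, then a,b = 34,55
  Yield 34, then a,b = 55,89
Step 2: 55 >= 50, stop.
Therefore result = [1, 2, 3, 5, 8, 13, 21, 34].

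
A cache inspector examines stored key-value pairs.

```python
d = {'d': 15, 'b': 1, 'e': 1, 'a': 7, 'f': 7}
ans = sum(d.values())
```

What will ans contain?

Step 1: d.values() = [15, 1, 1, 7, 7].
Step 2: sum = 31.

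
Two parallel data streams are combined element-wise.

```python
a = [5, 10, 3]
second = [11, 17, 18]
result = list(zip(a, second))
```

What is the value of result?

Step 1: zip pairs elements at same index:
  Index 0: (5, 11)
  Index 1: (10, 17)
  Index 2: (3, 18)
Therefore result = [(5, 11), (10, 17), (3, 18)].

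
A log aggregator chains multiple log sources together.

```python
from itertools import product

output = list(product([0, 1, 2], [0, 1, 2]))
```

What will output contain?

Step 1: product([0, 1, 2], [0, 1, 2]) gives all pairs:
  (0, 0)
  (0, 1)
  (0, 2)
  (1, 0)
  (1, 1)
  (1, 2)
  (2, 0)
  (2, 1)
  (2, 2)
Therefore output = [(0, 0), (0, 1), (0, 2), (1, 0), (1, 1), (1, 2), (2, 0), (2, 1), (2, 2)].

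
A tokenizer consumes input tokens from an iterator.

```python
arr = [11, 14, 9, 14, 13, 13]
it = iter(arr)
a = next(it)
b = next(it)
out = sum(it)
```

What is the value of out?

Step 1: Create iterator over [11, 14, 9, 14, 13, 13].
Step 2: a = next() = 11, b = next() = 14.
Step 3: sum() of remaining [9, 14, 13, 13] = 49.
Therefore out = 49.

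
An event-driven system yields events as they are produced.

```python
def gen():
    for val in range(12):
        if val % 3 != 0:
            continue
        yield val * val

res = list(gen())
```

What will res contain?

Step 1: Only yield val**2 when val is divisible by 3:
  val=0: 0 % 3 == 0, yield 0**2 = 0
  val=3: 3 % 3 == 0, yield 3**2 = 9
  val=6: 6 % 3 == 0, yield 6**2 = 36
  val=9: 9 % 3 == 0, yield 9**2 = 81
Therefore res = [0, 9, 36, 81].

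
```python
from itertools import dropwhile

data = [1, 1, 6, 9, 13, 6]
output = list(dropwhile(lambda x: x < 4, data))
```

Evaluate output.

Step 1: dropwhile drops elements while < 4:
  1 < 4: dropped
  1 < 4: dropped
  6: kept (dropping stopped)
Step 2: Remaining elements kept regardless of condition.
Therefore output = [6, 9, 13, 6].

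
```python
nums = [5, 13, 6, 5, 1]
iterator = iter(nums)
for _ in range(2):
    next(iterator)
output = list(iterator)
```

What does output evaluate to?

Step 1: Create iterator over [5, 13, 6, 5, 1].
Step 2: Advance 2 positions (consuming [5, 13]).
Step 3: list() collects remaining elements: [6, 5, 1].
Therefore output = [6, 5, 1].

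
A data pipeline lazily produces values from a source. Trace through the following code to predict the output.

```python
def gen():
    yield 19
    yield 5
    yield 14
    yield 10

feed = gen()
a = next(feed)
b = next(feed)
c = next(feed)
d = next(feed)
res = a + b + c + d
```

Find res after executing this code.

Step 1: Create generator and consume all values:
  a = next(feed) = 19
  b = next(feed) = 5
  c = next(feed) = 14
  d = next(feed) = 10
Step 2: res = 19 + 5 + 14 + 10 = 48.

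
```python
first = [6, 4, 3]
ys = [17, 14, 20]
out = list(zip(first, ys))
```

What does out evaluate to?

Step 1: zip pairs elements at same index:
  Index 0: (6, 17)
  Index 1: (4, 14)
  Index 2: (3, 20)
Therefore out = [(6, 17), (4, 14), (3, 20)].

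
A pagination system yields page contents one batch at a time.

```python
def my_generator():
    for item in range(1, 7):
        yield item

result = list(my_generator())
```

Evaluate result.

Step 1: The generator yields each value from range(1, 7).
Step 2: list() consumes all yields: [1, 2, 3, 4, 5, 6].
Therefore result = [1, 2, 3, 4, 5, 6].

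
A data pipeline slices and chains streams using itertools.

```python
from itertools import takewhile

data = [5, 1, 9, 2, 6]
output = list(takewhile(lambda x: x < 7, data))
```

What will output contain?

Step 1: takewhile stops at first element >= 7:
  5 < 7: take
  1 < 7: take
  9 >= 7: stop
Therefore output = [5, 1].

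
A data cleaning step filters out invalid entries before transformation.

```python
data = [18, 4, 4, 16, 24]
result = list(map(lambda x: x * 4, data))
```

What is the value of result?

Step 1: Apply lambda x: x * 4 to each element:
  18 -> 72
  4 -> 16
  4 -> 16
  16 -> 64
  24 -> 96
Therefore result = [72, 16, 16, 64, 96].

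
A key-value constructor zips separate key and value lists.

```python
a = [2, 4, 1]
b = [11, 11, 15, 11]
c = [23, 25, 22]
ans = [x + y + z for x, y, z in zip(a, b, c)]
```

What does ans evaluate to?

Step 1: zip three lists (truncates to shortest, len=3):
  2 + 11 + 23 = 36
  4 + 11 + 25 = 40
  1 + 15 + 22 = 38
Therefore ans = [36, 40, 38].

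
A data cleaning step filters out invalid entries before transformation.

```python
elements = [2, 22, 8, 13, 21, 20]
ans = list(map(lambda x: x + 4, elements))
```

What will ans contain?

Step 1: Apply lambda x: x + 4 to each element:
  2 -> 6
  22 -> 26
  8 -> 12
  13 -> 17
  21 -> 25
  20 -> 24
Therefore ans = [6, 26, 12, 17, 25, 24].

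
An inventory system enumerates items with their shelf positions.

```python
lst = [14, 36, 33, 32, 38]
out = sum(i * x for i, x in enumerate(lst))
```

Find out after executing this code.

Step 1: Compute i * x for each (i, x) in enumerate([14, 36, 33, 32, 38]):
  i=0, x=14: 0*14 = 0
  i=1, x=36: 1*36 = 36
  i=2, x=33: 2*33 = 66
  i=3, x=32: 3*32 = 96
  i=4, x=38: 4*38 = 152
Step 2: sum = 0 + 36 + 66 + 96 + 152 = 350.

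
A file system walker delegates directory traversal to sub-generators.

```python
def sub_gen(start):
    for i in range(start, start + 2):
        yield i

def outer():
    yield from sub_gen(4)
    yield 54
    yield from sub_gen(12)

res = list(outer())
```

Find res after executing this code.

Step 1: outer() delegates to sub_gen(4):
  yield 4
  yield 5
Step 2: yield 54
Step 3: Delegates to sub_gen(12):
  yield 12
  yield 13
Therefore res = [4, 5, 54, 12, 13].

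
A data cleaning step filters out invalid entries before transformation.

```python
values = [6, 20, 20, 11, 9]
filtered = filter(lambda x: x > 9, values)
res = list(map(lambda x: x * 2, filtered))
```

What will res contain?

Step 1: Filter values for elements > 9:
  6: removed
  20: kept
  20: kept
  11: kept
  9: removed
Step 2: Map x * 2 on filtered [20, 20, 11]:
  20 -> 40
  20 -> 40
  11 -> 22
Therefore res = [40, 40, 22].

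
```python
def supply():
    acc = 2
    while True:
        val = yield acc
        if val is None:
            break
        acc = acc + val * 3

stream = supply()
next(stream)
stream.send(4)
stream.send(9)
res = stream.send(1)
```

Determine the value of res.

Step 1: next() -> yield acc=2.
Step 2: send(4) -> val=4, acc = 2 + 4*3 = 14, yield 14.
Step 3: send(9) -> val=9, acc = 14 + 9*3 = 41, yield 41.
Step 4: send(1) -> val=1, acc = 41 + 1*3 = 44, yield 44.
Therefore res = 44.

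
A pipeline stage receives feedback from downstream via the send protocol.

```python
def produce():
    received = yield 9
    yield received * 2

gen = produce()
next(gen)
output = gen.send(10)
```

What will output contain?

Step 1: next(gen) advances to first yield, producing 9.
Step 2: send(10) resumes, received = 10.
Step 3: yield received * 2 = 10 * 2 = 20.
Therefore output = 20.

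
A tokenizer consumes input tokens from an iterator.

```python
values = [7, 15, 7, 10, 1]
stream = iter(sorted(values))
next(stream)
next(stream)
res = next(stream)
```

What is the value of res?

Step 1: sorted([7, 15, 7, 10, 1]) = [1, 7, 7, 10, 15].
Step 2: Create iterator and skip 2 elements.
Step 3: next() returns 7.
Therefore res = 7.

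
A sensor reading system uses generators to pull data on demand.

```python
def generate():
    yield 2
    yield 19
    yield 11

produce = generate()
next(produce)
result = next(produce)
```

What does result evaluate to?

Step 1: generate() creates a generator.
Step 2: next(produce) yields 2 (consumed and discarded).
Step 3: next(produce) yields 19, assigned to result.
Therefore result = 19.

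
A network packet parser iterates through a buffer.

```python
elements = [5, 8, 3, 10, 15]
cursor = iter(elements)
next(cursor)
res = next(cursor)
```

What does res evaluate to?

Step 1: Create iterator over [5, 8, 3, 10, 15].
Step 2: next() consumes 5.
Step 3: next() returns 8.
Therefore res = 8.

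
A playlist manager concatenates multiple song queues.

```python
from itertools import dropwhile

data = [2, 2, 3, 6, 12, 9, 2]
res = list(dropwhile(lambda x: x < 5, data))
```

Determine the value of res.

Step 1: dropwhile drops elements while < 5:
  2 < 5: dropped
  2 < 5: dropped
  3 < 5: dropped
  6: kept (dropping stopped)
Step 2: Remaining elements kept regardless of condition.
Therefore res = [6, 12, 9, 2].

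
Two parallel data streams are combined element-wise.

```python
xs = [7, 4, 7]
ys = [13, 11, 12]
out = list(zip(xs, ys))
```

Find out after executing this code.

Step 1: zip pairs elements at same index:
  Index 0: (7, 13)
  Index 1: (4, 11)
  Index 2: (7, 12)
Therefore out = [(7, 13), (4, 11), (7, 12)].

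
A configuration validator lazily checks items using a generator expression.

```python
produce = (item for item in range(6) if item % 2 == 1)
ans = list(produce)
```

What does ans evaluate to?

Step 1: Filter range(6) keeping only odd values:
  item=0: even, excluded
  item=1: odd, included
  item=2: even, excluded
  item=3: odd, included
  item=4: even, excluded
  item=5: odd, included
Therefore ans = [1, 3, 5].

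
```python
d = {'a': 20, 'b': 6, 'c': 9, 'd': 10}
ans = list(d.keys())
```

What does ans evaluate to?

Step 1: d.keys() returns the dictionary keys in insertion order.
Therefore ans = ['a', 'b', 'c', 'd'].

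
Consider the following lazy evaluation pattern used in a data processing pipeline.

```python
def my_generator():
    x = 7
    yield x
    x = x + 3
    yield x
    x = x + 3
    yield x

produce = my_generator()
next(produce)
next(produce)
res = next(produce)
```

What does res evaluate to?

Step 1: Trace through generator execution:
  Yield 1: x starts at 7, yield 7
  Yield 2: x = 7 + 3 = 10, yield 10
  Yield 3: x = 10 + 3 = 13, yield 13
Step 2: First next() gets 7, second next() gets the second value, third next() yields 13.
Therefore res = 13.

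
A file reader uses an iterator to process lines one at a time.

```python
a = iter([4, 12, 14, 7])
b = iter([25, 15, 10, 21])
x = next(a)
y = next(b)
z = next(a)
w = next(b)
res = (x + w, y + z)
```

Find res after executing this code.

Step 1: a iterates [4, 12, 14, 7], b iterates [25, 15, 10, 21].
Step 2: x = next(a) = 4, y = next(b) = 25.
Step 3: z = next(a) = 12, w = next(b) = 15.
Step 4: res = (4 + 15, 25 + 12) = (19, 37).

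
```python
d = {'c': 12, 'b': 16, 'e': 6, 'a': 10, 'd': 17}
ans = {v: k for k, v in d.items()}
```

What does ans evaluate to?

Step 1: Invert dict (swap keys and values):
  'c': 12 -> 12: 'c'
  'b': 16 -> 16: 'b'
  'e': 6 -> 6: 'e'
  'a': 10 -> 10: 'a'
  'd': 17 -> 17: 'd'
Therefore ans = {12: 'c', 16: 'b', 6: 'e', 10: 'a', 17: 'd'}.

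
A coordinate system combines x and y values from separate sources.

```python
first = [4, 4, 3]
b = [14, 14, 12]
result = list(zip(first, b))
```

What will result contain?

Step 1: zip pairs elements at same index:
  Index 0: (4, 14)
  Index 1: (4, 14)
  Index 2: (3, 12)
Therefore result = [(4, 14), (4, 14), (3, 12)].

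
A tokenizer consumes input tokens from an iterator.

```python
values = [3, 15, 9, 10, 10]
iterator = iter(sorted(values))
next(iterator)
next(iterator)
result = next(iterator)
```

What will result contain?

Step 1: sorted([3, 15, 9, 10, 10]) = [3, 9, 10, 10, 15].
Step 2: Create iterator and skip 2 elements.
Step 3: next() returns 10.
Therefore result = 10.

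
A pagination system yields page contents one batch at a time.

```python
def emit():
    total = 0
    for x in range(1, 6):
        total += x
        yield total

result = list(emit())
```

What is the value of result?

Step 1: Generator accumulates running sum:
  x=1: total = 1, yield 1
  x=2: total = 3, yield 3
  x=3: total = 6, yield 6
  x=4: total = 10, yield 10
  x=5: total = 15, yield 15
Therefore result = [1, 3, 6, 10, 15].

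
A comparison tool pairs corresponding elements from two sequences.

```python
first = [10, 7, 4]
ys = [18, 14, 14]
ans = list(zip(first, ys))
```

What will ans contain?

Step 1: zip pairs elements at same index:
  Index 0: (10, 18)
  Index 1: (7, 14)
  Index 2: (4, 14)
Therefore ans = [(10, 18), (7, 14), (4, 14)].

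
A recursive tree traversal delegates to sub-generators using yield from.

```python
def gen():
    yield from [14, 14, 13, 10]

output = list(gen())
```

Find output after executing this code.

Step 1: yield from delegates to the iterable, yielding each element.
Step 2: Collected values: [14, 14, 13, 10].
Therefore output = [14, 14, 13, 10].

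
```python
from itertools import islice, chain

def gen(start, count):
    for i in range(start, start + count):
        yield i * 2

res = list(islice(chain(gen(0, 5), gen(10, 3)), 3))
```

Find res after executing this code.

Step 1: gen(0, 5) yields [0, 2, 4, 6, 8].
Step 2: gen(10, 3) yields [20, 22, 24].
Step 3: chain concatenates: [0, 2, 4, 6, 8, 20, 22, 24].
Step 4: islice takes first 3: [0, 2, 4].
Therefore res = [0, 2, 4].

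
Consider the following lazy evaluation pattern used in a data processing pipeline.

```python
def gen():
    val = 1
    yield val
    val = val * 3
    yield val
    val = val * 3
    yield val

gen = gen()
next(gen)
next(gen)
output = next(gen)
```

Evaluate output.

Step 1: Trace through generator execution:
  Yield 1: val starts at 1, yield 1
  Yield 2: val = 1 * 3 = 3, yield 3
  Yield 3: val = 3 * 3 = 9, yield 9
Step 2: First next() gets 1, second next() gets the second value, third next() yields 9.
Therefore output = 9.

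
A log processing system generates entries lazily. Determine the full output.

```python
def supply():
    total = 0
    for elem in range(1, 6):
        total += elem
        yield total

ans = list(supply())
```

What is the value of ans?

Step 1: Generator accumulates running sum:
  elem=1: total = 1, yield 1
  elem=2: total = 3, yield 3
  elem=3: total = 6, yield 6
  elem=4: total = 10, yield 10
  elem=5: total = 15, yield 15
Therefore ans = [1, 3, 6, 10, 15].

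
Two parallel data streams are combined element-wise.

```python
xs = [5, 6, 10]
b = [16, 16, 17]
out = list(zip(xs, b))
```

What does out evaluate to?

Step 1: zip pairs elements at same index:
  Index 0: (5, 16)
  Index 1: (6, 16)
  Index 2: (10, 17)
Therefore out = [(5, 16), (6, 16), (10, 17)].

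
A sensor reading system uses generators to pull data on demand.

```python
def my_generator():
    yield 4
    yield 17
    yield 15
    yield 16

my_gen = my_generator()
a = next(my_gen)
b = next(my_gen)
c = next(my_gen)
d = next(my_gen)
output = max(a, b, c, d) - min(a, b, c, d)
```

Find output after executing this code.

Step 1: Create generator and consume all values:
  a = next(my_gen) = 4
  b = next(my_gen) = 17
  c = next(my_gen) = 15
  d = next(my_gen) = 16
Step 2: max = 17, min = 4, output = 17 - 4 = 13.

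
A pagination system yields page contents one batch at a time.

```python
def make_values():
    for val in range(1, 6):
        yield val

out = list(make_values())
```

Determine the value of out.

Step 1: The generator yields each value from range(1, 6).
Step 2: list() consumes all yields: [1, 2, 3, 4, 5].
Therefore out = [1, 2, 3, 4, 5].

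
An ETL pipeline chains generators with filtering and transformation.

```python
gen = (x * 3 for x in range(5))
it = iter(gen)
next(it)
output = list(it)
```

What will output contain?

Step 1: Generator produces [0, 3, 6, 9, 12].
Step 2: next(it) consumes first element (0).
Step 3: list(it) collects remaining: [3, 6, 9, 12].
Therefore output = [3, 6, 9, 12].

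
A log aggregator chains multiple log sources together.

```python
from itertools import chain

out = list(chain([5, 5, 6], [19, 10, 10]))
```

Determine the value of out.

Step 1: chain() concatenates iterables: [5, 5, 6] + [19, 10, 10].
Therefore out = [5, 5, 6, 19, 10, 10].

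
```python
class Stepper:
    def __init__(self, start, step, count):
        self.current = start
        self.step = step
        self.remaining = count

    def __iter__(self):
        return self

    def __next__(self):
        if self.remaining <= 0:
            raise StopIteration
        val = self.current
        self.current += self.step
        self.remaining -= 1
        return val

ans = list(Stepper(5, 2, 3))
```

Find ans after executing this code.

Step 1: Stepper starts at 5, increments by 2, for 3 steps:
  Yield 5, then current += 2
  Yield 7, then current += 2
  Yield 9, then current += 2
Therefore ans = [5, 7, 9].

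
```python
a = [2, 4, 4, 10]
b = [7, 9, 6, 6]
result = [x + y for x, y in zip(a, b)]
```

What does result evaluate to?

Step 1: Add corresponding elements:
  2 + 7 = 9
  4 + 9 = 13
  4 + 6 = 10
  10 + 6 = 16
Therefore result = [9, 13, 10, 16].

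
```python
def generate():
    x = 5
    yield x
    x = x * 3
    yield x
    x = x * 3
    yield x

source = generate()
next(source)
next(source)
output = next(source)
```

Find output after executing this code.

Step 1: Trace through generator execution:
  Yield 1: x starts at 5, yield 5
  Yield 2: x = 5 * 3 = 15, yield 15
  Yield 3: x = 15 * 3 = 45, yield 45
Step 2: First next() gets 5, second next() gets the second value, third next() yields 45.
Therefore output = 45.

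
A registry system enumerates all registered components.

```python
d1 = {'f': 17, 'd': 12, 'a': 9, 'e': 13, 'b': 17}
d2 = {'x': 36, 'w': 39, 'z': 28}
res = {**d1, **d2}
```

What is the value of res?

Step 1: Merge d1 and d2 (d2 values override on key conflicts).
Step 2: d1 has keys ['f', 'd', 'a', 'e', 'b'], d2 has keys ['x', 'w', 'z'].
Therefore res = {'f': 17, 'd': 12, 'a': 9, 'e': 13, 'b': 17, 'x': 36, 'w': 39, 'z': 28}.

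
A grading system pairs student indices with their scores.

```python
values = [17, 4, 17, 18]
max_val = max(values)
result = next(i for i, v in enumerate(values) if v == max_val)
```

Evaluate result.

Step 1: max([17, 4, 17, 18]) = 18.
Step 2: Find first index where value == 18:
  Index 0: 17 != 18
  Index 1: 4 != 18
  Index 2: 17 != 18
  Index 3: 18 == 18, found!
Therefore result = 3.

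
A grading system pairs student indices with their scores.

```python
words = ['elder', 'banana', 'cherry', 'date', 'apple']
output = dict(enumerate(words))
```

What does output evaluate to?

Step 1: enumerate pairs indices with words:
  0 -> 'elder'
  1 -> 'banana'
  2 -> 'cherry'
  3 -> 'date'
  4 -> 'apple'
Therefore output = {0: 'elder', 1: 'banana', 2: 'cherry', 3: 'date', 4: 'apple'}.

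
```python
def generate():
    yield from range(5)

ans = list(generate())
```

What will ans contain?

Step 1: yield from delegates to the iterable, yielding each element.
Step 2: Collected values: [0, 1, 2, 3, 4].
Therefore ans = [0, 1, 2, 3, 4].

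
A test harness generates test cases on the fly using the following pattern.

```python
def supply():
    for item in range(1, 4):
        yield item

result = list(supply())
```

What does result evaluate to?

Step 1: The generator yields each value from range(1, 4).
Step 2: list() consumes all yields: [1, 2, 3].
Therefore result = [1, 2, 3].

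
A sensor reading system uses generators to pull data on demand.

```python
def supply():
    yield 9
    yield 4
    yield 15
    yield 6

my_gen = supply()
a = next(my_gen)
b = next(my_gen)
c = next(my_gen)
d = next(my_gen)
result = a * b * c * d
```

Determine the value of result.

Step 1: Create generator and consume all values:
  a = next(my_gen) = 9
  b = next(my_gen) = 4
  c = next(my_gen) = 15
  d = next(my_gen) = 6
Step 2: result = 9 * 4 * 15 * 6 = 3240.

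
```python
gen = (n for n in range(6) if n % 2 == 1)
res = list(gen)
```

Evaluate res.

Step 1: Filter range(6) keeping only odd values:
  n=0: even, excluded
  n=1: odd, included
  n=2: even, excluded
  n=3: odd, included
  n=4: even, excluded
  n=5: odd, included
Therefore res = [1, 3, 5].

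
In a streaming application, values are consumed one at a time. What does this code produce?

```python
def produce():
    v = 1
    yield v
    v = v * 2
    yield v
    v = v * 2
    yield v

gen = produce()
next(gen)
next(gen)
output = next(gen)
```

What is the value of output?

Step 1: Trace through generator execution:
  Yield 1: v starts at 1, yield 1
  Yield 2: v = 1 * 2 = 2, yield 2
  Yield 3: v = 2 * 2 = 4, yield 4
Step 2: First next() gets 1, second next() gets the second value, third next() yields 4.
Therefore output = 4.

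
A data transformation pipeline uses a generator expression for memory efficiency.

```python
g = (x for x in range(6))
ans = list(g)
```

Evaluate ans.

Step 1: Generator expression iterates range(6): [0, 1, 2, 3, 4, 5].
Step 2: list() collects all values.
Therefore ans = [0, 1, 2, 3, 4, 5].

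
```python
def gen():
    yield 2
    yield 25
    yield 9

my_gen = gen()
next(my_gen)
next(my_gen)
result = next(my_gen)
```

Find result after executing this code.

Step 1: gen() creates a generator.
Step 2: next(my_gen) yields 2 (consumed and discarded).
Step 3: next(my_gen) yields 25 (consumed and discarded).
Step 4: next(my_gen) yields 9, assigned to result.
Therefore result = 9.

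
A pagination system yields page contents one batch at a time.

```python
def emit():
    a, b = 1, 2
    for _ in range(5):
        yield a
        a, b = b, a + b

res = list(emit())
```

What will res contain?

Step 1: Fibonacci-like sequence starting with a=1, b=2:
  Iteration 1: yield a=1, then a,b = 2,3
  Iteration 2: yield a=2, then a,b = 3,5
  Iteration 3: yield a=3, then a,b = 5,8
  Iteration 4: yield a=5, then a,b = 8,13
  Iteration 5: yield a=8, then a,b = 13,21
Therefore res = [1, 2, 3, 5, 8].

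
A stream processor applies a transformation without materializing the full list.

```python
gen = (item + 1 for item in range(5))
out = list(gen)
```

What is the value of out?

Step 1: For each item in range(5), compute item+1:
  item=0: 0+1 = 1
  item=1: 1+1 = 2
  item=2: 2+1 = 3
  item=3: 3+1 = 4
  item=4: 4+1 = 5
Therefore out = [1, 2, 3, 4, 5].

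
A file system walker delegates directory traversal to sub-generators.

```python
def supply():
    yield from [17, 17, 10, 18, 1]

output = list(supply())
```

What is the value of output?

Step 1: yield from delegates to the iterable, yielding each element.
Step 2: Collected values: [17, 17, 10, 18, 1].
Therefore output = [17, 17, 10, 18, 1].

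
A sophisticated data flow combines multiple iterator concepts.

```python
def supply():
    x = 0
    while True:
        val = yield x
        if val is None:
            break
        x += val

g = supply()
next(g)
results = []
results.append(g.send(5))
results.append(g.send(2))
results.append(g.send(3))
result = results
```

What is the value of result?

Step 1: next(g) -> yield 0.
Step 2: send(5) -> x = 5, yield 5.
Step 3: send(2) -> x = 7, yield 7.
Step 4: send(3) -> x = 10, yield 10.
Therefore result = [5, 7, 10].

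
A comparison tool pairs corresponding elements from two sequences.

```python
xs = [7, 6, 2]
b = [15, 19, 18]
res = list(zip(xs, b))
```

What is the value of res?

Step 1: zip pairs elements at same index:
  Index 0: (7, 15)
  Index 1: (6, 19)
  Index 2: (2, 18)
Therefore res = [(7, 15), (6, 19), (2, 18)].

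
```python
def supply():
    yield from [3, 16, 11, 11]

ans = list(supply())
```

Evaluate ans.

Step 1: yield from delegates to the iterable, yielding each element.
Step 2: Collected values: [3, 16, 11, 11].
Therefore ans = [3, 16, 11, 11].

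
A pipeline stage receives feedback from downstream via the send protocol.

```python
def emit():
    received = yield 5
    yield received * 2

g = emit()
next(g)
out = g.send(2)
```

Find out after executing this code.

Step 1: next(g) advances to first yield, producing 5.
Step 2: send(2) resumes, received = 2.
Step 3: yield received * 2 = 2 * 2 = 4.
Therefore out = 4.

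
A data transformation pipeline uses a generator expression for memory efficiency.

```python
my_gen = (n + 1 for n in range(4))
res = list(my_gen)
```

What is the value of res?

Step 1: For each n in range(4), compute n+1:
  n=0: 0+1 = 1
  n=1: 1+1 = 2
  n=2: 2+1 = 3
  n=3: 3+1 = 4
Therefore res = [1, 2, 3, 4].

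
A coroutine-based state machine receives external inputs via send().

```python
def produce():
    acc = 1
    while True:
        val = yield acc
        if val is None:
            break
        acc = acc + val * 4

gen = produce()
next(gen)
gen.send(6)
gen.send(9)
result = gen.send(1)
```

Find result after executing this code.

Step 1: next() -> yield acc=1.
Step 2: send(6) -> val=6, acc = 1 + 6*4 = 25, yield 25.
Step 3: send(9) -> val=9, acc = 25 + 9*4 = 61, yield 61.
Step 4: send(1) -> val=1, acc = 61 + 1*4 = 65, yield 65.
Therefore result = 65.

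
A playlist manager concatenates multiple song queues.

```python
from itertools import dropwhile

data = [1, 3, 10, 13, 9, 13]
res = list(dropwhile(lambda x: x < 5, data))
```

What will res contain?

Step 1: dropwhile drops elements while < 5:
  1 < 5: dropped
  3 < 5: dropped
  10: kept (dropping stopped)
Step 2: Remaining elements kept regardless of condition.
Therefore res = [10, 13, 9, 13].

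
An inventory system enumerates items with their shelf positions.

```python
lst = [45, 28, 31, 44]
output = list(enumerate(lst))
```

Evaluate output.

Step 1: enumerate pairs each element with its index:
  (0, 45)
  (1, 28)
  (2, 31)
  (3, 44)
Therefore output = [(0, 45), (1, 28), (2, 31), (3, 44)].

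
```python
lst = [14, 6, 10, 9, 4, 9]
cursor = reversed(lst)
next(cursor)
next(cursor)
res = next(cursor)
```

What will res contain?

Step 1: reversed([14, 6, 10, 9, 4, 9]) gives iterator: [9, 4, 9, 10, 6, 14].
Step 2: First next() = 9, second next() = 4.
Step 3: Third next() = 9.
Therefore res = 9.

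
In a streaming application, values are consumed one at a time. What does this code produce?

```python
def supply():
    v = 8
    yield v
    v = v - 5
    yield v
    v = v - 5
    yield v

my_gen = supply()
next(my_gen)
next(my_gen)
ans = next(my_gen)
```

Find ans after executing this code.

Step 1: Trace through generator execution:
  Yield 1: v starts at 8, yield 8
  Yield 2: v = 8 - 5 = 3, yield 3
  Yield 3: v = 3 - 5 = -2, yield -2
Step 2: First next() gets 8, second next() gets the second value, third next() yields -2.
Therefore ans = -2.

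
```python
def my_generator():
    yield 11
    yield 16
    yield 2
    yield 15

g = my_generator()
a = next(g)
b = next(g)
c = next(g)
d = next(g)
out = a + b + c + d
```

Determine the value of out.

Step 1: Create generator and consume all values:
  a = next(g) = 11
  b = next(g) = 16
  c = next(g) = 2
  d = next(g) = 15
Step 2: out = 11 + 16 + 2 + 15 = 44.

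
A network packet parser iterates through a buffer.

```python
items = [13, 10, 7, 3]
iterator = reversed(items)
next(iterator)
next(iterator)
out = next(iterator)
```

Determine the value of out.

Step 1: reversed([13, 10, 7, 3]) gives iterator: [3, 7, 10, 13].
Step 2: First next() = 3, second next() = 7.
Step 3: Third next() = 10.
Therefore out = 10.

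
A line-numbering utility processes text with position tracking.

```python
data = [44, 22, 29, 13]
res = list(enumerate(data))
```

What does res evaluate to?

Step 1: enumerate pairs each element with its index:
  (0, 44)
  (1, 22)
  (2, 29)
  (3, 13)
Therefore res = [(0, 44), (1, 22), (2, 29), (3, 13)].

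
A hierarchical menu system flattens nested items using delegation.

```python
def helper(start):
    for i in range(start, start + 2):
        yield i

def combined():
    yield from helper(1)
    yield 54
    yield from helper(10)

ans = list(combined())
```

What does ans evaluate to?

Step 1: combined() delegates to helper(1):
  yield 1
  yield 2
Step 2: yield 54
Step 3: Delegates to helper(10):
  yield 10
  yield 11
Therefore ans = [1, 2, 54, 10, 11].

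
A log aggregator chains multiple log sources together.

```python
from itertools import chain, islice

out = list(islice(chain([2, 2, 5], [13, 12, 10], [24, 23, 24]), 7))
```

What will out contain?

Step 1: chain([2, 2, 5], [13, 12, 10], [24, 23, 24]) = [2, 2, 5, 13, 12, 10, 24, 23, 24].
Step 2: islice takes first 7 elements: [2, 2, 5, 13, 12, 10, 24].
Therefore out = [2, 2, 5, 13, 12, 10, 24].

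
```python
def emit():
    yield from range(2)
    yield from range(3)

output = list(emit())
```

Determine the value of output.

Step 1: Trace yields in order:
  yield 0
  yield 1
  yield 0
  yield 1
  yield 2
Therefore output = [0, 1, 0, 1, 2].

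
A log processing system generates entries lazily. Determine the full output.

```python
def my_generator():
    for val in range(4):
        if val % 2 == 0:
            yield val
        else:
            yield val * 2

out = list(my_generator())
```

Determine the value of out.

Step 1: For each val in range(4), yield val if even, else val*2:
  val=0 (even): yield 0
  val=1 (odd): yield 1*2 = 2
  val=2 (even): yield 2
  val=3 (odd): yield 3*2 = 6
Therefore out = [0, 2, 2, 6].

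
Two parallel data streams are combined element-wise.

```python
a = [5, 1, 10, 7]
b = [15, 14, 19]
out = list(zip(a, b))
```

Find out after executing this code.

Step 1: zip stops at shortest (len(a)=4, len(b)=3):
  Index 0: (5, 15)
  Index 1: (1, 14)
  Index 2: (10, 19)
Step 2: Last element of a (7) has no pair, dropped.
Therefore out = [(5, 15), (1, 14), (10, 19)].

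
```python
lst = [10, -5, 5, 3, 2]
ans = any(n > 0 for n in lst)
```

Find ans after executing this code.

Step 1: Check n > 0 for each element in [10, -5, 5, 3, 2]:
  10 > 0: True
  -5 > 0: False
  5 > 0: True
  3 > 0: True
  2 > 0: True
Step 2: any() returns True.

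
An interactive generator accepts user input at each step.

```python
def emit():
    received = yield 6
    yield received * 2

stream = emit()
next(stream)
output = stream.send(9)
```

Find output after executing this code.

Step 1: next(stream) advances to first yield, producing 6.
Step 2: send(9) resumes, received = 9.
Step 3: yield received * 2 = 9 * 2 = 18.
Therefore output = 18.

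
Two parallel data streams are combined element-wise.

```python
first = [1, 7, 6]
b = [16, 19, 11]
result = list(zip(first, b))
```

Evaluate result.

Step 1: zip pairs elements at same index:
  Index 0: (1, 16)
  Index 1: (7, 19)
  Index 2: (6, 11)
Therefore result = [(1, 16), (7, 19), (6, 11)].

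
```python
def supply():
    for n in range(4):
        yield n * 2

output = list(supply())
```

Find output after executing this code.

Step 1: For each n in range(4), yield n * 2:
  n=0: yield 0 * 2 = 0
  n=1: yield 1 * 2 = 2
  n=2: yield 2 * 2 = 4
  n=3: yield 3 * 2 = 6
Therefore output = [0, 2, 4, 6].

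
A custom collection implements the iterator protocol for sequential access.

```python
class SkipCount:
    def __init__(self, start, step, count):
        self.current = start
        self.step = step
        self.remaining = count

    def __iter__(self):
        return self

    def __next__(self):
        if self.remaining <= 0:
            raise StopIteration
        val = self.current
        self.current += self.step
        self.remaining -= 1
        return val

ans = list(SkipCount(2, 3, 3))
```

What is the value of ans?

Step 1: SkipCount starts at 2, increments by 3, for 3 steps:
  Yield 2, then current += 3
  Yield 5, then current += 3
  Yield 8, then current += 3
Therefore ans = [2, 5, 8].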